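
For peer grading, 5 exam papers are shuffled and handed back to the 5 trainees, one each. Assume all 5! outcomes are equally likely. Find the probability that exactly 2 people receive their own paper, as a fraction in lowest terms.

Favorable outcomes: C(5,2)·!3 = 10·2 = 20.
Total outcomes: 5! = 120.
Probability = 20/120 = 1/6.

1/6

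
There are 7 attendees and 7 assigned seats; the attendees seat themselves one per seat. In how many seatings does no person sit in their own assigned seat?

1854

!7 = 7! · Σ_{k=0}^{7} (-1)^k/k!
= 7! - 7!/1! + 7!/2! - 7!/3! + 7!/4! - 7!/5! + 7!/6! - 7!/7!
= 5040 - 5040 + 2520 - 840 + 210 - 42 + 7 - 1
= 1854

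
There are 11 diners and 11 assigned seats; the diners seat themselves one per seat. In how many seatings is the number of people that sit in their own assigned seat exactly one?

Pick the single fixed position: C(11,1) = 11 ways.
The remaining 10 must be deranged: !10 = 1334961.
Total: 11 × 1334961 = 14684571.

14684571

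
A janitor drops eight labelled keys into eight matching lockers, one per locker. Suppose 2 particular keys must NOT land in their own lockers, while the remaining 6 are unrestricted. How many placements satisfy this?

Inclusion-exclusion on the 2 forbidden self-matches:
Σ_{j=0}^{2} (-1)^j C(2,j)(8-j)!
= C(2,0)·8! - C(2,1)·7! + C(2,2)·6!
= 40320 - 10080 + 720
= 30960

30960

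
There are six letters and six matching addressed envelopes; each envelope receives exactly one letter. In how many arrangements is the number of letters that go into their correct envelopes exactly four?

15

Pick the 4 fixed positions: C(6,4) = 15 ways.
The other 2 form a derangement: !2 = 1.
Total: 15 × 1 = 15.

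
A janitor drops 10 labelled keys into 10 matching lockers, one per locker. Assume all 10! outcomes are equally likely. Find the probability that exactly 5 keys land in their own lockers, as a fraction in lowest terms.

11/3600

Favorable outcomes: C(10,5)·!5 = 252·44 = 11088.
Total outcomes: 10! = 3628800.
Probability = 11088/3628800 = 11/3600.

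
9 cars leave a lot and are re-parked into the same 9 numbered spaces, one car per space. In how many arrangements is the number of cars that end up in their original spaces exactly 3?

Pick the 3 fixed positions: C(9,3) = 84 ways.
The remaining 6 must be deranged: !6 = 265.
Total: 84 × 265 = 22260.

22260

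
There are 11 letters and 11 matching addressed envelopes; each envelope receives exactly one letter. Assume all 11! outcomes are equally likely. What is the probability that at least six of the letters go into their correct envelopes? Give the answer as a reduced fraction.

5921/9979200

Favorable outcomes: Σ_{i≥6} C(11,i)·!(11-i) = 462·44 + 330·9 + 165·2 + 55·1 + 11·0 + 1·1 = 23684.
Total outcomes: 11! = 39916800.
Probability = 23684/39916800 = 5921/9979200.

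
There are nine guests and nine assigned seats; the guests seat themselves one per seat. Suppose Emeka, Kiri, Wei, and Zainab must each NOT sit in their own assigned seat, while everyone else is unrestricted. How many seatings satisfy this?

229080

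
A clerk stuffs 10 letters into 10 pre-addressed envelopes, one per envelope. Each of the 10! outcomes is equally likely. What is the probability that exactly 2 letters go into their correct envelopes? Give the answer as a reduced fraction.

Favorable outcomes: C(10,2)·!8 = 45·14833 = 667485.
Total outcomes: 10! = 3628800.
Probability = 667485/3628800 = 2119/11520.

2119/11520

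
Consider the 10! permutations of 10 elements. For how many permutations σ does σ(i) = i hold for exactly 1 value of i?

1334960

Pick the single fixed position: C(10,1) = 10 ways.
The other 9 form a derangement: !9 = 133496.
Total: 10 × 133496 = 1334960.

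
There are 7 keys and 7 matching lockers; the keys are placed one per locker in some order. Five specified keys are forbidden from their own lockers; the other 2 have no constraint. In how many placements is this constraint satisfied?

Inclusion-exclusion on the 5 forbidden self-matches:
Σ_{j=0}^{5} (-1)^j C(5,j)(7-j)!
= C(5,0)·7! - C(5,1)·6! + C(5,2)·5! - C(5,3)·4! + C(5,4)·3! - C(5,5)·2!
= 5040 - 3600 + 1200 - 240 + 30 - 2
= 2428

2428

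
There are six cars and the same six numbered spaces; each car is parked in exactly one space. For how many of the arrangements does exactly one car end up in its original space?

Pick the single fixed position: C(6,1) = 6 ways.
The remaining 5 must be deranged: !5 = 44.
Total: 6 × 44 = 264.

264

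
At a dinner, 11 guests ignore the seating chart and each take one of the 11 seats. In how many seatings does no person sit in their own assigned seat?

By inclusion-exclusion, !11 = Σ (-1)^k · 11!/k! for k=0..11
= 11! - 11!/1! + 11!/2! - 11!/3! + 11!/4! - 11!/5! + 11!/6! - 11!/7! + 11!/8! - 11!/9! + 11!/10! - 11!/11!
= 39916800 - 39916800 + 19958400 - 6652800 + 1663200 - 332640 + 55440 - 7920 + 990 - 110 + 11 - 1
= 14684570

14684570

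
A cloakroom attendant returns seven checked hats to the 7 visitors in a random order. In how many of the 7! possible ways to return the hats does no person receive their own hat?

The number of derangements of 7 is !7 = Σ_{k=0}^{7} (-1)^k·7!/k!
= 7! - 7!/1! + 7!/2! - 7!/3! + 7!/4! - 7!/5! + 7!/6! - 7!/7!
= 5040 - 5040 + 2520 - 840 + 210 - 42 + 7 - 1
= 1854

1854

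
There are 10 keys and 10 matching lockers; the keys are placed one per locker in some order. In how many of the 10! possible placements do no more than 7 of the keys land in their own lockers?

Sum C(10,i)·!(10-i) for i = 0..7:
  i=0: C(10,0)·!10 = 1·1334961 = 1334961
  i=1: C(10,1)·!9 = 10·133496 = 1334960
  i=2: C(10,2)·!8 = 45·14833 = 667485
  i=3: C(10,3)·!7 = 120·1854 = 222480
  i=4: C(10,4)·!6 = 210·265 = 55650
  i=5: C(10,5)·!5 = 252·44 = 11088
  i=6: C(10,6)·!4 = 210·9 = 1890
  i=7: C(10,7)·!3 = 120·2 = 240
Total = 3628754.

3628754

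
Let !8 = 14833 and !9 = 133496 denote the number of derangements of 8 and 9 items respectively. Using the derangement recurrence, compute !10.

1334961

!10 = (10-1)·(!9 + !8) = 9·(133496 + 14833) = 9·148329 = 1334961.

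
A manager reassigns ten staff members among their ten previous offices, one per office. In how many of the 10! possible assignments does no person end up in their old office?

!10 is the nearest integer to 10!/e.
10! = 3628800, and 3628800/e ≈ 1334960.92, so !10 = 1334961.

1334961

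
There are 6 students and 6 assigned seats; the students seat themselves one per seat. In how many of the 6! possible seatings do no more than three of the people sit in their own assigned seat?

704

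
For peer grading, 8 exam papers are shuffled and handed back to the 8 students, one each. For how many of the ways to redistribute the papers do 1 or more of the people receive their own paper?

Sum C(8,i)·!(8-i) for i = 1..8:
  i=1: C(8,1)·!7 = 8·1854 = 14832
  i=2: C(8,2)·!6 = 28·265 = 7420
  i=3: C(8,3)·!5 = 56·44 = 2464
  i=4: C(8,4)·!4 = 70·9 = 630
  i=5: C(8,5)·!3 = 56·2 = 112
  i=6: C(8,6)·!2 = 28·1 = 28
  i=7: C(8,7)·!1 = 8·0 = 0
  i=8: C(8,8)·!0 = 1·1 = 1
Total = 25487.

25487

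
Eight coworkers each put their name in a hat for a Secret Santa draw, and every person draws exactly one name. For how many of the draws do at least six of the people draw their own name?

29

# with exactly i fixed is C(8,i)·!(8-i); sum over i=6..8:
  i=6: C(8,6)·!2 = 28·1 = 28
  i=7: C(8,7)·!1 = 8·0 = 0
  i=8: C(8,8)·!0 = 1·1 = 1
Total = 29.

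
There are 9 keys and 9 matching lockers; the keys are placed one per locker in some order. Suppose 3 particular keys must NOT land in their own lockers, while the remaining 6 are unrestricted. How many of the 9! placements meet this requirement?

256320

Let A_j be the event that the j-th constrained one is fixed. By inclusion-exclusion over the 3 events:
Σ_{j=0}^{3} (-1)^j C(3,j)(9-j)!
= C(3,0)·9! - C(3,1)·8! + C(3,2)·7! - C(3,3)·6!
= 362880 - 120960 + 15120 - 720
= 256320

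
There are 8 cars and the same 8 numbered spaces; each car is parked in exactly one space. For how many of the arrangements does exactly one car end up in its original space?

14832

Pick the single fixed position: C(8,1) = 8 ways.
The other 7 form a derangement: !7 = 1854.
Total: 8 × 1854 = 14832.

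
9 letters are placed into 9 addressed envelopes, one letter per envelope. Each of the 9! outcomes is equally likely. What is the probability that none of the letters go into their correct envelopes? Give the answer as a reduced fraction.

Favorable outcomes: !9 = 133496.
Total outcomes: 9! = 362880.
Probability = 133496/362880 = 16687/45360.

16687/45360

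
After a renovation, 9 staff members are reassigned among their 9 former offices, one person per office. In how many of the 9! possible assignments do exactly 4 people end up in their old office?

Choose which 4 of the 9 are fixed: C(9,4) = 126.
The other 5 form a derangement: !5 = 44.
Total: 126 × 44 = 5544.

5544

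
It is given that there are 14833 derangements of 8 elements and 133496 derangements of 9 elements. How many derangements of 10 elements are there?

1334961

!10 = (10-1)·(!9 + !8) = 9·(133496 + 14833) = 9·148329 = 1334961.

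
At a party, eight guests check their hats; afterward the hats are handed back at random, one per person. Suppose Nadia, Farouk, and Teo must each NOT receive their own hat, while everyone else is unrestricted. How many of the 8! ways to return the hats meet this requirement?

27240

Let A_j be the event that the j-th constrained one is fixed. By inclusion-exclusion over the 3 events:
Σ_{j=0}^{3} (-1)^j C(3,j)(8-j)!
= C(3,0)·8! - C(3,1)·7! + C(3,2)·6! - C(3,3)·5!
= 40320 - 15120 + 2160 - 120
= 27240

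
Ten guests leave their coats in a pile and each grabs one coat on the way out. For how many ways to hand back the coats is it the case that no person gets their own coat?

By inclusion-exclusion, !10 = Σ (-1)^k · 10!/k! for k=0..10
= 10! - 10!/1! + 10!/2! - 10!/3! + 10!/4! - 10!/5! + 10!/6! - 10!/7! + 10!/8! - 10!/9! + 10!/10!
= 3628800 - 3628800 + 1814400 - 604800 + 151200 - 30240 + 5040 - 720 + 90 - 10 + 1
= 1334961

1334961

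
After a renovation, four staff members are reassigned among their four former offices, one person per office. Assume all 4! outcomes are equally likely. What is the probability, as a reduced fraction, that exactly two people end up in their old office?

Favorable outcomes: C(4,2)·!2 = 6·1 = 6.
Total outcomes: 4! = 24.
Probability = 6/24 = 1/4.

1/4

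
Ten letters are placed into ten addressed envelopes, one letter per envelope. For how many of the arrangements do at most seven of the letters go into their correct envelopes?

Sum C(10,i)·!(10-i) for i = 0..7:
  i=0: C(10,0)·!10 = 1·1334961 = 1334961
  i=1: C(10,1)·!9 = 10·133496 = 1334960
  i=2: C(10,2)·!8 = 45·14833 = 667485
  i=3: C(10,3)·!7 = 120·1854 = 222480
  i=4: C(10,4)·!6 = 210·265 = 55650
  i=5: C(10,5)·!5 = 252·44 = 11088
  i=6: C(10,6)·!4 = 210·9 = 1890
  i=7: C(10,7)·!3 = 120·2 = 240
Total = 3628754.

3628754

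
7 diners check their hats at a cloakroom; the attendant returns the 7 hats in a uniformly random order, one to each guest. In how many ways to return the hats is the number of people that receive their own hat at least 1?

3186

# with exactly i fixed is C(7,i)·!(7-i); sum over i=1..7:
  i=1: C(7,1)·!6 = 7·265 = 1855
  i=2: C(7,2)·!5 = 21·44 = 924
  i=3: C(7,3)·!4 = 35·9 = 315
  i=4: C(7,4)·!3 = 35·2 = 70
  i=5: C(7,5)·!2 = 21·1 = 21
  i=6: C(7,6)·!1 = 7·0 = 0
  i=7: C(7,7)·!0 = 1·1 = 1
Total = 3186.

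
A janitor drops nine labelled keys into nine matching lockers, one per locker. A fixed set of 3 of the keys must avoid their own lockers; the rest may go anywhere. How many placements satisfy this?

256320

Let A_j be the event that the j-th constrained one is fixed. By inclusion-exclusion over the 3 events:
Σ_{j=0}^{3} (-1)^j C(3,j)(9-j)!
= C(3,0)·9! - C(3,1)·8! + C(3,2)·7! - C(3,3)·6!
= 362880 - 120960 + 15120 - 720
= 256320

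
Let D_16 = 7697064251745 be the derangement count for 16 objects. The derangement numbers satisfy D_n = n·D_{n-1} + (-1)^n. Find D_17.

130850092279664

D_17 = 17·7697064251745 - 1 = 130850092279664.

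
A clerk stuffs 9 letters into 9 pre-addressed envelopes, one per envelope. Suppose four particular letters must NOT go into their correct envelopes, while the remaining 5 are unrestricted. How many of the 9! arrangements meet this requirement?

Let A_j be the event that the j-th constrained one is fixed. By inclusion-exclusion over the 4 events:
Σ_{j=0}^{4} (-1)^j C(4,j)(9-j)!
= C(4,0)·9! - C(4,1)·8! + C(4,2)·7! - C(4,3)·6! + C(4,4)·5!
= 362880 - 161280 + 30240 - 2880 + 120
= 229080

229080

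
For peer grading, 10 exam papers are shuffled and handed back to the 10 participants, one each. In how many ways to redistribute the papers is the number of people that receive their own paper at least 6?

2176

Sum C(10,i)·!(10-i) for i = 6..10:
  i=6: C(10,6)·!4 = 210·9 = 1890
  i=7: C(10,7)·!3 = 120·2 = 240
  i=8: C(10,8)·!2 = 45·1 = 45
  i=9: C(10,9)·!1 = 10·0 = 0
  i=10: C(10,10)·!0 = 1·1 = 1
Total = 2176.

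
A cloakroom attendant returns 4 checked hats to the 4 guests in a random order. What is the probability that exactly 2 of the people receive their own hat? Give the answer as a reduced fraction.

1/4

Favorable outcomes: C(4,2)·!2 = 6·1 = 6.
Total outcomes: 4! = 24.
Probability = 6/24 = 1/4.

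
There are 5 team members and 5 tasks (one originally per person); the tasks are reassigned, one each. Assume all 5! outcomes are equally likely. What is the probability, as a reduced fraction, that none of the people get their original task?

11/30

Favorable outcomes: !5 = 44.
Total outcomes: 5! = 120.
Probability = 44/120 = 11/30.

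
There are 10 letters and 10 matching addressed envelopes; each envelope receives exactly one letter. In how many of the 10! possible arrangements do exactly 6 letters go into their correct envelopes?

Pick the 6 fixed positions: C(10,6) = 210 ways.
The other 4 form a derangement: !4 = 9.
Total: 210 × 9 = 1890.

1890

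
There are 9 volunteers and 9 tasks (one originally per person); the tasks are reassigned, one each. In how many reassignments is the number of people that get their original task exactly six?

Choose which 6 of the 9 are fixed: C(9,6) = 84.
The remaining 3 must be deranged: !3 = 2.
Total: 84 × 2 = 168.

168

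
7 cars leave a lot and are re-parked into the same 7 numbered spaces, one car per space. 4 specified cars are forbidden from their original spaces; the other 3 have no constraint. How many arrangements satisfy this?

2790

Inclusion-exclusion on the 4 forbidden self-matches:
Σ_{j=0}^{4} (-1)^j C(4,j)(7-j)!
= C(4,0)·7! - C(4,1)·6! + C(4,2)·5! - C(4,3)·4! + C(4,4)·3!
= 5040 - 2880 + 720 - 96 + 6
= 2790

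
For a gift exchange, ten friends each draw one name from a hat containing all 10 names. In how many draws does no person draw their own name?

1334961

By inclusion-exclusion, !10 = Σ (-1)^k · 10!/k! for k=0..10
= 10! - 10!/1! + 10!/2! - 10!/3! + 10!/4! - 10!/5! + 10!/6! - 10!/7! + 10!/8! - 10!/9! + 10!/10!
= 3628800 - 3628800 + 1814400 - 604800 + 151200 - 30240 + 5040 - 720 + 90 - 10 + 1
= 1334961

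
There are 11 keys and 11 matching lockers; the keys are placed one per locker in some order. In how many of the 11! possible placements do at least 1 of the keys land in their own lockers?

# with exactly i fixed is C(11,i)·!(11-i); sum over i=1..11:
  i=1: C(11,1)·!10 = 11·1334961 = 14684571
  i=2: C(11,2)·!9 = 55·133496 = 7342280
  i=3: C(11,3)·!8 = 165·14833 = 2447445
  i=4: C(11,4)·!7 = 330·1854 = 611820
  i=5: C(11,5)·!6 = 462·265 = 122430
  i=6: C(11,6)·!5 = 462·44 = 20328
  i=7: C(11,7)·!4 = 330·9 = 2970
  i=8: C(11,8)·!3 = 165·2 = 330
  i=9: C(11,9)·!2 = 55·1 = 55
  i=10: C(11,10)·!1 = 11·0 = 0
  i=11: C(11,11)·!0 = 1·1 = 1
Total = 25232230.

25232230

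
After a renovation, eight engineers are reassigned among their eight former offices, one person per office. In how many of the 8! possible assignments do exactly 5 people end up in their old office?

112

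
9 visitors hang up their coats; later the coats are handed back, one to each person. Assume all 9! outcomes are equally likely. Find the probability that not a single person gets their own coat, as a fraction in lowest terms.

16687/45360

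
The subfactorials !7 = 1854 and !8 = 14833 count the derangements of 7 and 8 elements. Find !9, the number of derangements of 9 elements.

133496

!9 = (9-1)·(!8 + !7) = 8·(14833 + 1854) = 8·16687 = 133496.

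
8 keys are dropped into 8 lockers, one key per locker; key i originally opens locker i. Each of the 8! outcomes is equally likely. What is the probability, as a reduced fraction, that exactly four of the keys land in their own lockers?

1/64

Favorable outcomes: C(8,4)·!4 = 70·9 = 630.
Total outcomes: 8! = 40320.
Probability = 630/40320 = 1/64.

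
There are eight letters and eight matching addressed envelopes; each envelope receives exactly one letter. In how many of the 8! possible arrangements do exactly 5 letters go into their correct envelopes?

Choose which 5 of the 8 are fixed: C(8,5) = 56.
The remaining 3 must be deranged: !3 = 2.
Total: 56 × 2 = 112.

112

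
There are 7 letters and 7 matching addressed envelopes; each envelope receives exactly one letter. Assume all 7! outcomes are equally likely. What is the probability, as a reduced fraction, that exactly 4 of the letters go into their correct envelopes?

1/72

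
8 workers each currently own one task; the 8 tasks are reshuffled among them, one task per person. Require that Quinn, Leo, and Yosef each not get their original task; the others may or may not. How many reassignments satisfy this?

27240

Let A_j be the event that the j-th constrained one is fixed. By inclusion-exclusion over the 3 events:
Σ_{j=0}^{3} (-1)^j C(3,j)(8-j)!
= C(3,0)·8! - C(3,1)·7! + C(3,2)·6! - C(3,3)·5!
= 40320 - 15120 + 2160 - 120
= 27240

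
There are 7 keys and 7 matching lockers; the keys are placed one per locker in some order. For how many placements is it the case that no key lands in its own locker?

1854

!7 is the nearest integer to 7!/e.
7! = 5040, and 5040/e ≈ 1854.11, so !7 = 1854.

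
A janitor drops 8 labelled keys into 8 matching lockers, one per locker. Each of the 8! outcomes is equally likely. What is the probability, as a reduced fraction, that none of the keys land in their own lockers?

2119/5760

Favorable outcomes: !8 = 14833.
Total outcomes: 8! = 40320.
Probability = 14833/40320 = 2119/5760.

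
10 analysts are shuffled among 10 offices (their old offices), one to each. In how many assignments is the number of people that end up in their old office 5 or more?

# with exactly i fixed is C(10,i)·!(10-i); sum over i=5..10:
  i=5: C(10,5)·!5 = 252·44 = 11088
  i=6: C(10,6)·!4 = 210·9 = 1890
  i=7: C(10,7)·!3 = 120·2 = 240
  i=8: C(10,8)·!2 = 45·1 = 45
  i=9: C(10,9)·!1 = 10·0 = 0
  i=10: C(10,10)·!0 = 1·1 = 1
Total = 13264.

13264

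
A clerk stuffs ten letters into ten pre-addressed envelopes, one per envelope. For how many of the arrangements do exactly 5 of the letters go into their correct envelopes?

11088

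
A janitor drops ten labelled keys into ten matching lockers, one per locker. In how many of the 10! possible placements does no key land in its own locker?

1334961

!10 is the nearest integer to 10!/e.
10! = 3628800, and 3628800/e ≈ 1334960.92, so !10 = 1334961.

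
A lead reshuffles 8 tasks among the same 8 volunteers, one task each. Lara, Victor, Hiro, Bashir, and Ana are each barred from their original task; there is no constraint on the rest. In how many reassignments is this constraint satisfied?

Let A_j be the event that the j-th constrained one is fixed. By inclusion-exclusion over the 5 events:
Σ_{j=0}^{5} (-1)^j C(5,j)(8-j)!
= C(5,0)·8! - C(5,1)·7! + C(5,2)·6! - C(5,3)·5! + C(5,4)·4! - C(5,5)·3!
= 40320 - 25200 + 7200 - 1200 + 120 - 6
= 21234

21234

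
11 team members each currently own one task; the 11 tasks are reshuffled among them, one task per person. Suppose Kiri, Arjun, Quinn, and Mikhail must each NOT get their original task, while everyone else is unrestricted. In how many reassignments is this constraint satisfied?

27422640

Inclusion-exclusion on the 4 forbidden self-matches:
Σ_{j=0}^{4} (-1)^j C(4,j)(11-j)!
= C(4,0)·11! - C(4,1)·10! + C(4,2)·9! - C(4,3)·8! + C(4,4)·7!
= 39916800 - 14515200 + 2177280 - 161280 + 5040
= 27422640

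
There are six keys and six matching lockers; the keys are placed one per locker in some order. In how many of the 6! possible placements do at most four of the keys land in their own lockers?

719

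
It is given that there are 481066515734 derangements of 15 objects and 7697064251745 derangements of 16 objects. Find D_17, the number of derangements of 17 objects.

D_17 = (17-1)·(D_16 + D_15) = 16·(7697064251745 + 481066515734) = 16·8178130767479 = 130850092279664.

130850092279664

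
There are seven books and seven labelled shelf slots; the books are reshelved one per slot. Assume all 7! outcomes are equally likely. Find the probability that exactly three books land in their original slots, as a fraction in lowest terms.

Favorable outcomes: C(7,3)·!4 = 35·9 = 315.
Total outcomes: 7! = 5040.
Probability = 315/5040 = 1/16.

1/16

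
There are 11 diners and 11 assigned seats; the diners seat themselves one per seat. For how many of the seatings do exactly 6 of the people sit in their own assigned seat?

Pick the 6 fixed positions: C(11,6) = 462 ways.
The other 5 form a derangement: !5 = 44.
Total: 462 × 44 = 20328.

20328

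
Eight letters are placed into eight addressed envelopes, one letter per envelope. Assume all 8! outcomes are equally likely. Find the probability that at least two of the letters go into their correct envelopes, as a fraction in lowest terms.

Favorable outcomes: Σ_{i≥2} C(8,i)·!(8-i) = 28·265 + 56·44 + 70·9 + 56·2 + 28·1 + 8·0 + 1·1 = 10655.
Total outcomes: 8! = 40320.
Probability = 10655/40320 = 2131/8064.

2131/8064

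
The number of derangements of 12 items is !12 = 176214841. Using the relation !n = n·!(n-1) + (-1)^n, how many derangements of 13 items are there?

2290792932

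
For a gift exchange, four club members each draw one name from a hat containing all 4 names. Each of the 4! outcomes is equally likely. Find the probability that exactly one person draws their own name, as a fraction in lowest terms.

Favorable outcomes: C(4,1)·!3 = 4·2 = 8.
Total outcomes: 4! = 24.
Probability = 8/24 = 1/3.

1/3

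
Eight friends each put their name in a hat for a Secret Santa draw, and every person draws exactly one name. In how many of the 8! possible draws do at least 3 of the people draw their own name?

# with exactly i fixed is C(8,i)·!(8-i); sum over i=3..8:
  i=3: C(8,3)·!5 = 56·44 = 2464
  i=4: C(8,4)·!4 = 70·9 = 630
  i=5: C(8,5)·!3 = 56·2 = 112
  i=6: C(8,6)·!2 = 28·1 = 28
  i=7: C(8,7)·!1 = 8·0 = 0
  i=8: C(8,8)·!0 = 1·1 = 1
Total = 3235.

3235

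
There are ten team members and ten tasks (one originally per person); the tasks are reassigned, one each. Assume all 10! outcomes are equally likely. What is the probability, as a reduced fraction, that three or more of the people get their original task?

145697/1814400

Favorable outcomes: Σ_{i≥3} C(10,i)·!(10-i) = 120·1854 + 210·265 + 252·44 + 210·9 + 120·2 + 45·1 + 10·0 + 1·1 = 291394.
Total outcomes: 10! = 3628800.
Probability = 291394/3628800 = 145697/1814400.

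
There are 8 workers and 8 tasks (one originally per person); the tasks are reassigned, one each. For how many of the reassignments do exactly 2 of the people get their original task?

7420

Choose which 2 of the 8 are fixed: C(8,2) = 28.
The remaining 6 must be deranged: !6 = 265.
Total: 28 × 265 = 7420.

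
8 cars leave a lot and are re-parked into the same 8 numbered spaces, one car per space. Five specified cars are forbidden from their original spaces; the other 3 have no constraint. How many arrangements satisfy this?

21234

Let A_j be the event that the j-th constrained one is fixed. By inclusion-exclusion over the 5 events:
Σ_{j=0}^{5} (-1)^j C(5,j)(8-j)!
= C(5,0)·8! - C(5,1)·7! + C(5,2)·6! - C(5,3)·5! + C(5,4)·4! - C(5,5)·3!
= 40320 - 25200 + 7200 - 1200 + 120 - 6
= 21234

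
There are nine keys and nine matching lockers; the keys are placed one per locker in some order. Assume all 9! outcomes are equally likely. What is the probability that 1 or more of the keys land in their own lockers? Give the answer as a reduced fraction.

28673/45360

Favorable outcomes: Σ_{i≥1} C(9,i)·!(9-i) = 9·14833 + 36·1854 + 84·265 + 126·44 + 126·9 + 84·2 + 36·1 + 9·0 + 1·1 = 229384.
Total outcomes: 9! = 362880.
Probability = 229384/362880 = 28673/45360.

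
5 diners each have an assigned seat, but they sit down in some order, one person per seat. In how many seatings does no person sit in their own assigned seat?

44

The subfactorial !5 = [5!/e] (nearest integer).
5! = 120, and 120/e ≈ 44.15, so !5 = 44.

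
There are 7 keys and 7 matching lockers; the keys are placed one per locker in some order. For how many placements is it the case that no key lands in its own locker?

!7 = 7! · Σ_{k=0}^{7} (-1)^k/k!
= 7! - 7!/1! + 7!/2! - 7!/3! + 7!/4! - 7!/5! + 7!/6! - 7!/7!
= 5040 - 5040 + 2520 - 840 + 210 - 42 + 7 - 1
= 1854

1854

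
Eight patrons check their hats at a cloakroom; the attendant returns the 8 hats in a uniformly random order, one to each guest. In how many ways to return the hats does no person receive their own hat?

14833

!8 is the nearest integer to 8!/e.
8! = 40320, and 40320/e ≈ 14832.90, so !8 = 14833.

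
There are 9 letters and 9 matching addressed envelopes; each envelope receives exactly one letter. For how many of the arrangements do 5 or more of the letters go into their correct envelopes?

Sum C(9,i)·!(9-i) for i = 5..9:
  i=5: C(9,5)·!4 = 126·9 = 1134
  i=6: C(9,6)·!3 = 84·2 = 168
  i=7: C(9,7)·!2 = 36·1 = 36
  i=8: C(9,8)·!1 = 9·0 = 0
  i=9: C(9,9)·!0 = 1·1 = 1
Total = 1339.

1339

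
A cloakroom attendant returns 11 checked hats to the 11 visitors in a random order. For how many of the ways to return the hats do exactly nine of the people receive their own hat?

Choose which 9 of the 11 are fixed: C(11,9) = 55.
The remaining 2 must be deranged: !2 = 1.
Total: 55 × 1 = 55.

55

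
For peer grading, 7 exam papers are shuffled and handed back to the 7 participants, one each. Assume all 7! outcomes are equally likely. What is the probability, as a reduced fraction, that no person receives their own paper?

103/280

Favorable outcomes: !7 = 1854.
Total outcomes: 7! = 5040.
Probability = 1854/5040 = 103/280.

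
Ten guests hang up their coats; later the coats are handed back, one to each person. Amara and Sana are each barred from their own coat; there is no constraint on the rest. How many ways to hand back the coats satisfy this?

Let A_j be the event that the j-th constrained one is fixed. By inclusion-exclusion over the 2 events:
Σ_{j=0}^{2} (-1)^j C(2,j)(10-j)!
= C(2,0)·10! - C(2,1)·9! + C(2,2)·8!
= 3628800 - 725760 + 40320
= 2943360

2943360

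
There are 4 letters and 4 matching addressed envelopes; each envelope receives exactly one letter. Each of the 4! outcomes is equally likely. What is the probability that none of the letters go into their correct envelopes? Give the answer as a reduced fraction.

3/8

Favorable outcomes: !4 = 9.
Total outcomes: 4! = 24.
Probability = 9/24 = 3/8.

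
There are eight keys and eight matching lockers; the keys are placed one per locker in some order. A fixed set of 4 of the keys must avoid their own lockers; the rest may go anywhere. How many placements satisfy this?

24024

Inclusion-exclusion on the 4 forbidden self-matches:
Σ_{j=0}^{4} (-1)^j C(4,j)(8-j)!
= C(4,0)·8! - C(4,1)·7! + C(4,2)·6! - C(4,3)·5! + C(4,4)·4!
= 40320 - 20160 + 4320 - 480 + 24
= 24024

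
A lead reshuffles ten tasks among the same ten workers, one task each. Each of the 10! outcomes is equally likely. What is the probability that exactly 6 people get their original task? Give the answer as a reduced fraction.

1/1920

Favorable outcomes: C(10,6)·!4 = 210·9 = 1890.
Total outcomes: 10! = 3628800.
Probability = 1890/3628800 = 1/1920.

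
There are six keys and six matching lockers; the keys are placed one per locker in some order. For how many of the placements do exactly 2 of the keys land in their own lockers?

135

Pick the 2 fixed positions: C(6,2) = 15 ways.
The remaining 4 must be deranged: !4 = 9.
Total: 15 × 9 = 135.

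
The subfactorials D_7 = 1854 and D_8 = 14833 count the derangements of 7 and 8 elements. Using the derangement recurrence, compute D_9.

D_9 = (9-1)·(D_8 + D_7) = 8·(14833 + 1854) = 8·16687 = 133496.

133496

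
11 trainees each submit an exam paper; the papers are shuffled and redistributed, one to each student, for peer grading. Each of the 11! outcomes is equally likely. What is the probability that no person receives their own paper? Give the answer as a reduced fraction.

Favorable outcomes: !11 = 14684570.
Total outcomes: 11! = 39916800.
Probability = 14684570/39916800 = 1468457/3991680.

1468457/3991680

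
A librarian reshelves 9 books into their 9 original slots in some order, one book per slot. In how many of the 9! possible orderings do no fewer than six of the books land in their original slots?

# with exactly i fixed is C(9,i)·!(9-i); sum over i=6..9:
  i=6: C(9,6)·!3 = 84·2 = 168
  i=7: C(9,7)·!2 = 36·1 = 36
  i=8: C(9,8)·!1 = 9·0 = 0
  i=9: C(9,9)·!0 = 1·1 = 1
Total = 205.

205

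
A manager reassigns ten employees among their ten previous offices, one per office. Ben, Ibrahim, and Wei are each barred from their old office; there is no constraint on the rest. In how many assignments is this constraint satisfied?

2656080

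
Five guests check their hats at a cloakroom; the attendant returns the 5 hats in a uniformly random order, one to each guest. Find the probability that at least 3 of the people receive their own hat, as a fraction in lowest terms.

11/120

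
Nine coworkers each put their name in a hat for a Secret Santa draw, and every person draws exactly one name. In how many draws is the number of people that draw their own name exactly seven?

Choose which 7 of the 9 are fixed: C(9,7) = 36.
The remaining 2 must be deranged: !2 = 1.
Total: 36 × 1 = 36.

36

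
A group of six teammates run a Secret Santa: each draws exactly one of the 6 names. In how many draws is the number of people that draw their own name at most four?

719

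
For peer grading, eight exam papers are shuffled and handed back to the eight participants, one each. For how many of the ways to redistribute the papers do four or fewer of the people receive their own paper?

Sum C(8,i)·!(8-i) for i = 0..4:
  i=0: C(8,0)·!8 = 1·14833 = 14833
  i=1: C(8,1)·!7 = 8·1854 = 14832
  i=2: C(8,2)·!6 = 28·265 = 7420
  i=3: C(8,3)·!5 = 56·44 = 2464
  i=4: C(8,4)·!4 = 70·9 = 630
Total = 40179.

40179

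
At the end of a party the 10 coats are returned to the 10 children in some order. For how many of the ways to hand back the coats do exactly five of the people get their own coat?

Pick the 5 fixed positions: C(10,5) = 252 ways.
The other 5 form a derangement: !5 = 44.
Total: 252 × 44 = 11088.

11088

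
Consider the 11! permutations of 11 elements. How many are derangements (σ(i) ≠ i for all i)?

Recurrence: !11 = 11·!10 + (-1)^11.
!11 = 11·1334961 - 1 = 14684570

14684570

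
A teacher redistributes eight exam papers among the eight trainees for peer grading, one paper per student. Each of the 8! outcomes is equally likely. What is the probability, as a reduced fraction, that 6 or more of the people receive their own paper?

Favorable outcomes: Σ_{i≥6} C(8,i)·!(8-i) = 28·1 + 8·0 + 1·1 = 29.
Total outcomes: 8! = 40320.
Probability = 29/40320 = 29/40320.

29/40320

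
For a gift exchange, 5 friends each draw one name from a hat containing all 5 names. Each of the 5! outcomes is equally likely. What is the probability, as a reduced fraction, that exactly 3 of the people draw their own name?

Favorable outcomes: C(5,3)·!2 = 10·1 = 10.
Total outcomes: 5! = 120.
Probability = 10/120 = 1/12.

1/12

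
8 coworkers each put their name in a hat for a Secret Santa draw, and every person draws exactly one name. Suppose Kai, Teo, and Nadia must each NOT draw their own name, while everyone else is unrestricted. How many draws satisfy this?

27240

Let A_j be the event that the j-th constrained one is fixed. By inclusion-exclusion over the 3 events:
Σ_{j=0}^{3} (-1)^j C(3,j)(8-j)!
= C(3,0)·8! - C(3,1)·7! + C(3,2)·6! - C(3,3)·5!
= 40320 - 15120 + 2160 - 120
= 27240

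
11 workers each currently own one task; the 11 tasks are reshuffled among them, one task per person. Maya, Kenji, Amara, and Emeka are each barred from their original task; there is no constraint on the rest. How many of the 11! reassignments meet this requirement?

Inclusion-exclusion on the 4 forbidden self-matches:
Σ_{j=0}^{4} (-1)^j C(4,j)(11-j)!
= C(4,0)·11! - C(4,1)·10! + C(4,2)·9! - C(4,3)·8! + C(4,4)·7!
= 39916800 - 14515200 + 2177280 - 161280 + 5040
= 27422640

27422640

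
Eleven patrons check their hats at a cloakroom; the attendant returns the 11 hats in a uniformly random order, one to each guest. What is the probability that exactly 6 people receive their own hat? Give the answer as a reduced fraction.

11/21600

Favorable outcomes: C(11,6)·!5 = 462·44 = 20328.
Total outcomes: 11! = 39916800.
Probability = 20328/39916800 = 11/21600.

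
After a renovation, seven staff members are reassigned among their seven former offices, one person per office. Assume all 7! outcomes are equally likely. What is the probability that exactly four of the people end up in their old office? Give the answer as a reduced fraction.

Favorable outcomes: C(7,4)·!3 = 35·2 = 70.
Total outcomes: 7! = 5040.
Probability = 70/5040 = 1/72.

1/72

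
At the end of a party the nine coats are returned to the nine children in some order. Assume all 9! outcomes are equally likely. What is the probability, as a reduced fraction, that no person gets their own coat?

16687/45360

Favorable outcomes: !9 = 133496.
Total outcomes: 9! = 362880.
Probability = 133496/362880 = 16687/45360.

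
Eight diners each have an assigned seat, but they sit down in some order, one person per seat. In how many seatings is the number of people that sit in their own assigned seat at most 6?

Sum C(8,i)·!(8-i) for i = 0..6:
  i=0: C(8,0)·!8 = 1·14833 = 14833
  i=1: C(8,1)·!7 = 8·1854 = 14832
  i=2: C(8,2)·!6 = 28·265 = 7420
  i=3: C(8,3)·!5 = 56·44 = 2464
  i=4: C(8,4)·!4 = 70·9 = 630
  i=5: C(8,5)·!3 = 56·2 = 112
  i=6: C(8,6)·!2 = 28·1 = 28
Total = 40319.

40319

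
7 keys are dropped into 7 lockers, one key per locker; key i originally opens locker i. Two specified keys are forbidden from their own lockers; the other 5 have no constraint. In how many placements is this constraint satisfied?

3720

Inclusion-exclusion on the 2 forbidden self-matches:
Σ_{j=0}^{2} (-1)^j C(2,j)(7-j)!
= C(2,0)·7! - C(2,1)·6! + C(2,2)·5!
= 5040 - 1440 + 120
= 3720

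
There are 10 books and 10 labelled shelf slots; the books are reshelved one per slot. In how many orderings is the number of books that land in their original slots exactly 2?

667485

Pick the 2 fixed positions: C(10,2) = 45 ways.
The remaining 8 must be deranged: !8 = 14833.
Total: 45 × 14833 = 667485.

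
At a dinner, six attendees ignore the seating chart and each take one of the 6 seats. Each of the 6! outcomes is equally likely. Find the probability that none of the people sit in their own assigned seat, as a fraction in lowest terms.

Favorable outcomes: !6 = 265.
Total outcomes: 6! = 720.
Probability = 265/720 = 53/144.

53/144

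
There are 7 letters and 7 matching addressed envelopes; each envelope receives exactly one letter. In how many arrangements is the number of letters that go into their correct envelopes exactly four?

70

Pick the 4 fixed positions: C(7,4) = 35 ways.
The remaining 3 must be deranged: !3 = 2.
Total: 35 × 2 = 70.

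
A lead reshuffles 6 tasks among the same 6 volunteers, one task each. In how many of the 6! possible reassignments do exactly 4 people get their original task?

15

Choose which 4 of the 6 are fixed: C(6,4) = 15.
The other 2 form a derangement: !2 = 1.
Total: 15 × 1 = 15.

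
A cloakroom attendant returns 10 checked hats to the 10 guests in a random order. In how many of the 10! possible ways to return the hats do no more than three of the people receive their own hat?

# with exactly i fixed is C(10,i)·!(10-i); sum over i=0..3:
  i=0: C(10,0)·!10 = 1·1334961 = 1334961
  i=1: C(10,1)·!9 = 10·133496 = 1334960
  i=2: C(10,2)·!8 = 45·14833 = 667485
  i=3: C(10,3)·!7 = 120·1854 = 222480
Total = 3559886.

3559886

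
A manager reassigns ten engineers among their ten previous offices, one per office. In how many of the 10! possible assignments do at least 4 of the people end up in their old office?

# with exactly i fixed is C(10,i)·!(10-i); sum over i=4..10:
  i=4: C(10,4)·!6 = 210·265 = 55650
  i=5: C(10,5)·!5 = 252·44 = 11088
  i=6: C(10,6)·!4 = 210·9 = 1890
  i=7: C(10,7)·!3 = 120·2 = 240
  i=8: C(10,8)·!2 = 45·1 = 45
  i=9: C(10,9)·!1 = 10·0 = 0
  i=10: C(10,10)·!0 = 1·1 = 1
Total = 68914.

68914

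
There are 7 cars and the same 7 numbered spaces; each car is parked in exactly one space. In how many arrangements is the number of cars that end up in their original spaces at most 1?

3709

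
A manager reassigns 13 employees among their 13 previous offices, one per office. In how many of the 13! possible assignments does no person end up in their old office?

The number of derangements of 13 is !13 = Σ_{k=0}^{13} (-1)^k·13!/k!
= 13! - 13!/1! + 13!/2! - 13!/3! + 13!/4! - 13!/5! + 13!/6! - 13!/7! + 13!/8! - 13!/9! + 13!/10! - 13!/11! + 13!/12! - 13!/13!
= 6227020800 - 6227020800 + 3113510400 - 1037836800 + 259459200 - 51891840 + 8648640 - 1235520 + 154440 - 17160 + 1716 - 156 + 13 - 1
= 2290792932

2290792932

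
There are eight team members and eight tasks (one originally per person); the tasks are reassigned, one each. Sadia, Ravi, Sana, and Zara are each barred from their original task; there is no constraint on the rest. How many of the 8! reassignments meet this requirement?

24024

Inclusion-exclusion on the 4 forbidden self-matches:
Σ_{j=0}^{4} (-1)^j C(4,j)(8-j)!
= C(4,0)·8! - C(4,1)·7! + C(4,2)·6! - C(4,3)·5! + C(4,4)·4!
= 40320 - 20160 + 4320 - 480 + 24
= 24024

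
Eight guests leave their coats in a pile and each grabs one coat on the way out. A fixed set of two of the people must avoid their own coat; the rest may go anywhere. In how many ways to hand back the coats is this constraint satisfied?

30960

Let A_j be the event that the j-th constrained one is fixed. By inclusion-exclusion over the 2 events:
Σ_{j=0}^{2} (-1)^j C(2,j)(8-j)!
= C(2,0)·8! - C(2,1)·7! + C(2,2)·6!
= 40320 - 10080 + 720
= 30960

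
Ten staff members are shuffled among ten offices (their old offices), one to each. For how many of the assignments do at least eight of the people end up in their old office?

46

# with exactly i fixed is C(10,i)·!(10-i); sum over i=8..10:
  i=8: C(10,8)·!2 = 45·1 = 45
  i=9: C(10,9)·!1 = 10·0 = 0
  i=10: C(10,10)·!0 = 1·1 = 1
Total = 46.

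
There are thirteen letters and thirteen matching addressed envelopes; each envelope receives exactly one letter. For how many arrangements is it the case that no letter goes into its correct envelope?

Recurrence: !13 = 12·(!12 + !11).
!13 = 12·(176214841 + 14684570) = 12·190899411 = 2290792932

2290792932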